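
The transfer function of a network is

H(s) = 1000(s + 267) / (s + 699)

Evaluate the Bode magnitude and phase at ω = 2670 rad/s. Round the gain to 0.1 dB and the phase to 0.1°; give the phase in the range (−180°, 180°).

At s = jω = j2670:
zero (s+267): 267 + j2670 → |·| = √(267²+2670²) = √7200189 ≈ 2683.3, ∠ = arctan(2670/267) ≈ 84.29°
pole (s+699): 699 + j2670 → |·| = √(699²+2670²) = √7617501 ≈ 2760, ∠ = arctan(2670/699) ≈ 75.33°
|H| = 1000 · 2683.3 / 2760 ≈ 972.21
Gain = 20 log₁₀(972.21) ≈ 59.76 dB
∠H = 84.29° − 75.33° = 8.96°

59.8 dB, 9.0°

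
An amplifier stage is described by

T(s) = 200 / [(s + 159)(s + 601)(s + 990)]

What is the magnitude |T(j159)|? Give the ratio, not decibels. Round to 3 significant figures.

At s = jω = j159:
pole (s+159): 159 + j159 → |·| = √(159²+159²) = √50562 ≈ 224.86, ∠ = arctan(159/159) ≈ 45.00°
pole (s+601): 601 + j159 → |·| = √(601²+159²) = √386482 ≈ 621.68, ∠ = arctan(159/601) ≈ 14.82°
pole (s+990): 990 + j159 → |·| = √(990²+159²) = √1005381 ≈ 1002.7, ∠ = arctan(159/990) ≈ 9.12°
|T| = 200 / 1.4017e+08 ≈ 1.4268e-06

1.43e-06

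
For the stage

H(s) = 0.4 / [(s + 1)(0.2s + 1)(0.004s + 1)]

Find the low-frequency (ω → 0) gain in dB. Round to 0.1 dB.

-8.0 dB

H(0) = 0.4 · 1 / 1 = 0.4
20 log₁₀(0.4) ≈ -7.96 dB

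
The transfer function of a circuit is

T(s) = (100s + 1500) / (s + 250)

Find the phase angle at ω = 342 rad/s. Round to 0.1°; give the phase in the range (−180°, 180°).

33.7°

Substitute s = j342:
Numerator: 100(j342) + 1500 = 1500 + j34200
Denominator: (j342) + 250 = 250 + j342
|N| = √(1500² + 34200²) ≈ 34233, ∠N ≈ 87.49°
|D| = √(250² + 342²) ≈ 423.63, ∠D ≈ 53.83°
∠T = 87.49° − 53.83° = 33.66°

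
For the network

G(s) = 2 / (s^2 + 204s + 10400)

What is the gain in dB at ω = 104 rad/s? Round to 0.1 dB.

-80.5 dB

Substitute s = j104:
Numerator: 2 = 2 + j0
Denominator: (j104)^2 + 204(j104) + 10400 = -416 + j21216
|N| = √(2² + 0²) ≈ 2, ∠N ≈ 0.00°
|D| = √(416² + 21216²) ≈ 21220, ∠D ≈ 91.12°
|G| = 2 / 21220 ≈ 9.4251e-05
Gain = 20 log₁₀(9.4251e-05) ≈ -80.51 dB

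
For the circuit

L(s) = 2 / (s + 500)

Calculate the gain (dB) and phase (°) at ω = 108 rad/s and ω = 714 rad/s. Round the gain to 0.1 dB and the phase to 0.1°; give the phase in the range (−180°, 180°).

At s = jω = j108:
pole (s+500): 500 + j108 → |·| = √(500²+108²) = √261664 ≈ 511.53, ∠ = arctan(108/500) ≈ 12.19°
|L| = 2 / 511.53 ≈ 0.0039098
Gain = 20 log₁₀(0.0039098) ≈ -48.16 dB
∠L = 0.00° − 12.19° = -12.19°

At s = jω = j714:
pole (s+500): 500 + j714 → |·| = √(500²+714²) = √759796 ≈ 871.66, ∠ = arctan(714/500) ≈ 55.00°
|L| = 2 / 871.66 ≈ 0.0022945
Gain = 20 log₁₀(0.0022945) ≈ -52.79 dB
∠L = 0.00° − 55.00° = -55.00°

ω = 108: -48.2 dB, -12.2°; ω = 714: -52.8 dB, -55.0°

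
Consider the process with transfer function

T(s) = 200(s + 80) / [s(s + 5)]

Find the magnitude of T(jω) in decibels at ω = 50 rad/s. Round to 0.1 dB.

17.5 dB

At s = jω = j50:
zero (s+80): 80 + j50 → |·| = √(80²+50²) = √8900 ≈ 94.34, ∠ = arctan(50/80) ≈ 32.01°
pole (s+5): 5 + j50 → |·| = √(5²+50²) = √2525 ≈ 50.249, ∠ = arctan(50/5) ≈ 84.29°
pole at origin: |s| = 50, ∠ = 90.00° (in denominator)
|T| = 200 · 94.34 / 2512.5 ≈ 7.5097
Gain = 20 log₁₀(7.5097) ≈ 17.51 dB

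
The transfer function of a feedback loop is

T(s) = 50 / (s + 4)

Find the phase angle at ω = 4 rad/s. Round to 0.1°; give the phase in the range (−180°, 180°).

-45.0°

Substitute s = j4:
Numerator: 50 = 50 + j0
Denominator: (j4) + 4 = 4 + j4
|N| = √(50² + 0²) ≈ 50, ∠N ≈ 0.00°
|D| = √(4² + 4²) ≈ 5.6569, ∠D ≈ 45.00°
∠T = 0.00° − 45.00° = -45.00°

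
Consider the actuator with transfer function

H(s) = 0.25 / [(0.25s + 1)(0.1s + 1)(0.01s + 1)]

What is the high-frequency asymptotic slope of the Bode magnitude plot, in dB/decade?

Each pole contributes −20 dB/decade at high frequency; each zero contributes +20 dB/decade.
Net: 0 zero(s) − 3 pole(s) → -60 dB/decade.

-60 dB/decade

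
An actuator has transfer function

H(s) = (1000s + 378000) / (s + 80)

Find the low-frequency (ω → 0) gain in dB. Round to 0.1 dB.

H(0) = 378000 / 80 = 4725
20 log₁₀(4725) ≈ 73.49 dB

73.5 dB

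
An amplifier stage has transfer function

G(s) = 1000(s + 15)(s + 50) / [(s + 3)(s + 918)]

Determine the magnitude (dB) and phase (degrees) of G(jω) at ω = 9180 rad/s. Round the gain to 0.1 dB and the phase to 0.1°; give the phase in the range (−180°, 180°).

At s = jω = j9180:
zero (s+15): 15 + j9180 → |·| = √(15²+9180²) = √84272625 ≈ 9180, ∠ = arctan(9180/15) ≈ 89.91°
zero (s+50): 50 + j9180 → |·| = √(50²+9180²) = √84274900 ≈ 9180.1, ∠ = arctan(9180/50) ≈ 89.69°
pole (s+3): 3 + j9180 → |·| = √(3²+9180²) = √84272409 ≈ 9180, ∠ = arctan(9180/3) ≈ 89.98°
pole (s+918): 918 + j9180 → |·| = √(918²+9180²) = √85115124 ≈ 9225.8, ∠ = arctan(9180/918) ≈ 84.29°
|G| = 1000 · 8.4273e+07 / 8.4693e+07 ≈ 995.04
Gain = 20 log₁₀(995.04) ≈ 59.96 dB
∠G = 179.60° − 174.27° = 5.33°

60.0 dB, 5.3°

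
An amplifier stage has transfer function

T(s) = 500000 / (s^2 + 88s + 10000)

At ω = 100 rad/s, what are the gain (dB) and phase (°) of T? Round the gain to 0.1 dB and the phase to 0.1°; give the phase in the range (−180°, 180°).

At s = jω = j100:
quadratic: (j100)² + 88·j100 + 10000 = 0 + j8800 → |·| ≈ 8800, ∠ ≈ 90.00°
|T| = 500000 / 8800 ≈ 56.818
Gain = 20 log₁₀(56.818) ≈ 35.09 dB
∠T = 0.00° − 90.00° = -90.00°

35.1 dB, -90.0°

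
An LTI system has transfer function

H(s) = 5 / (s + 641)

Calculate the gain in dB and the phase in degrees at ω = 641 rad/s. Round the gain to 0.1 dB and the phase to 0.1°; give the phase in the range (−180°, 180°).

-45.2 dB, -45.0°

Substitute s = j641:
Numerator: 5 = 5 + j0
Denominator: (j641) + 641 = 641 + j641
|N| = √(5² + 0²) ≈ 5, ∠N ≈ 0.00°
|D| = √(641² + 641²) ≈ 906.51, ∠D ≈ 45.00°
|H| = 5 / 906.51 ≈ 0.0055157
Gain = 20 log₁₀(0.0055157) ≈ -45.17 dB
∠H = 0.00° − 45.00° = -45.00°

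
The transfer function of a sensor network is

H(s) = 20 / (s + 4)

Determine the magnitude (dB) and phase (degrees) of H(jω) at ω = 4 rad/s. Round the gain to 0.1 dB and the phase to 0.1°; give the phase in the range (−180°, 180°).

11.0 dB, -45.0°

At s = jω = j4:
pole (s+4): 4 + j4 → |·| = √(4²+4²) = √32 ≈ 5.6569, ∠ = arctan(4/4) ≈ 45.00°
|H| = 20 / 5.6569 ≈ 3.5355
Gain = 20 log₁₀(3.5355) ≈ 10.97 dB
∠H = 0.00° − 45.00° = -45.00°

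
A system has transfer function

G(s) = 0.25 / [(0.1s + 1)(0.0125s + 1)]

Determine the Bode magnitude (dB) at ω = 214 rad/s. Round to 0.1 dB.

At ω = 214 rad/s:
pole (1 + j214·0.1) = 1 + j21.4 → |·| ≈ 21.423, ∠ ≈ 87.32°
pole (1 + j214·0.0125) = 1 + j2.675 → |·| ≈ 2.8558, ∠ ≈ 69.50°
|G| = 0.25 · 1 / (21.423 · 2.8558) ≈ 0.0040863
Gain = 20 log₁₀(0.0040863) ≈ -47.77 dB

-47.8 dB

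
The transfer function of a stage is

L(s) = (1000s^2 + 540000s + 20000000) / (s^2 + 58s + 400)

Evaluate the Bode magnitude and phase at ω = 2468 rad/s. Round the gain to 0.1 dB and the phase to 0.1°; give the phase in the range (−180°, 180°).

60.2 dB, -11.0°

Substitute s = j2468:
Numerator: 1000(j2468)^2 + 540000(j2468) + 20000000 = -6071024000 + j1332720000
Denominator: (j2468)^2 + 58(j2468) + 400 = -6090624 + j143144
|N| = √(6071024000² + 1332720000²) ≈ 6.2156e+09, ∠N ≈ 167.62°
|D| = √(6090624² + 143144²) ≈ 6.0923e+06, ∠D ≈ 178.65°
|L| = 6.2156e+09 / 6.0923e+06 ≈ 1020.2
Gain = 20 log₁₀(1020.2) ≈ 60.17 dB
∠L = 167.62° − 178.65° = -11.03°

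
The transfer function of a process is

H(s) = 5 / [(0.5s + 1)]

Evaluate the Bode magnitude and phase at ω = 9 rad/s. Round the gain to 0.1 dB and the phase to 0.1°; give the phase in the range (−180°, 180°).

At ω = 9 rad/s:
pole (1 + j9·0.5) = 1 + j4.5 → |·| ≈ 4.6098, ∠ ≈ 77.47°
|H| = 5 · 1 / (4.6098) ≈ 1.0846
Gain = 20 log₁₀(1.0846) ≈ 0.71 dB
∠H = (0°) − (77.47°) = -77.47°

0.7 dB, -77.5°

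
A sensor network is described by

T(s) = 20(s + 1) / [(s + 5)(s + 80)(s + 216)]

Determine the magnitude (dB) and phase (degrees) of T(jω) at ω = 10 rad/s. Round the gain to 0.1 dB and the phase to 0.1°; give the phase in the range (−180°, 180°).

-59.7 dB, 11.1°

At s = jω = j10:
zero (s+1): 1 + j10 → |·| = √(1²+10²) = √101 ≈ 10.05, ∠ = arctan(10/1) ≈ 84.29°
pole (s+5): 5 + j10 → |·| = √(5²+10²) = √125 ≈ 11.18, ∠ = arctan(10/5) ≈ 63.43°
pole (s+80): 80 + j10 → |·| = √(80²+10²) = √6500 ≈ 80.623, ∠ = arctan(10/80) ≈ 7.13°
pole (s+216): 216 + j10 → |·| = √(216²+10²) = √46756 ≈ 216.23, ∠ = arctan(10/216) ≈ 2.65°
|T| = 20 · 10.05 / 1.949e+05 ≈ 0.0010313
Gain = 20 log₁₀(0.0010313) ≈ -59.73 dB
∠T = 84.29° − 73.21° = 11.08°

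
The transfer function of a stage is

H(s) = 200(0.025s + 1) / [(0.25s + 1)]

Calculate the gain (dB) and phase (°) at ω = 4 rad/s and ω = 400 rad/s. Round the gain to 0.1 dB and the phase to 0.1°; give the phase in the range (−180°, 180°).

At ω = 4 rad/s:
zero (1 + j4·0.025) = 1 + j0.1 → |·| ≈ 1.005, ∠ ≈ 5.71°
pole (1 + j4·0.25) = 1 + j1 → |·| ≈ 1.4142, ∠ ≈ 45.00°
|H| = 200 · 1.005 / (1.4142) ≈ 142.13
Gain = 20 log₁₀(142.13) ≈ 43.05 dB
∠H = (5.71°) − (45.00°) = -39.29°

At ω = 400 rad/s:
zero (1 + j400·0.025) = 1 + j10 → |·| ≈ 10.05, ∠ ≈ 84.29°
pole (1 + j400·0.25) = 1 + j100 → |·| ≈ 100, ∠ ≈ 89.43°
|H| = 200 · 10.05 / (100) ≈ 20.1
Gain = 20 log₁₀(20.1) ≈ 26.06 dB
∠H = (84.29°) − (89.43°) = -5.14°

ω = 4: 43.1 dB, -39.3°; ω = 400: 26.1 dB, -5.1°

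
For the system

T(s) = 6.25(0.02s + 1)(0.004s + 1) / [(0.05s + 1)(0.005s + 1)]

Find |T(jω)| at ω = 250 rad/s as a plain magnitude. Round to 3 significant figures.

At ω = 250 rad/s:
zero (1 + j250·0.02) = 1 + j5 → |·| ≈ 5.099, ∠ ≈ 78.69°
zero (1 + j250·0.004) = 1 + j1 → |·| ≈ 1.4142, ∠ ≈ 45.00°
pole (1 + j250·0.05) = 1 + j12.5 → |·| ≈ 12.54, ∠ ≈ 85.43°
pole (1 + j250·0.005) = 1 + j1.25 → |·| ≈ 1.6008, ∠ ≈ 51.34°
|T| = 6.25 · 5.099 · 1.4142 / (12.54 · 1.6008) ≈ 2.2451

2.25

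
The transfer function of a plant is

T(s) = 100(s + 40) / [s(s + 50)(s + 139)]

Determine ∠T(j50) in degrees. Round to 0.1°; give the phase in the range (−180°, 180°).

-103.4°

At s = jω = j50:
zero (s+40): 40 + j50 → |·| = √(40²+50²) = √4100 ≈ 64.031, ∠ = arctan(50/40) ≈ 51.34°
pole (s+50): 50 + j50 → |·| = √(50²+50²) = √5000 ≈ 70.711, ∠ = arctan(50/50) ≈ 45.00°
pole (s+139): 139 + j50 → |·| = √(139²+50²) = √21821 ≈ 147.72, ∠ = arctan(50/139) ≈ 19.78°
pole at origin: |s| = 50, ∠ = 90.00° (in denominator)
∠T = 51.34° − 154.78° = -103.44°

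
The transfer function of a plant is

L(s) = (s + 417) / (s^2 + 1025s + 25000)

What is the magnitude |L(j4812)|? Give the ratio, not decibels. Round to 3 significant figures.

Substitute s = j4812:
Numerator: (j4812) + 417 = 417 + j4812
Denominator: (j4812)^2 + 1025(j4812) + 25000 = -23130344 + j4932300
|N| = √(417² + 4812²) ≈ 4830, ∠N ≈ 85.05°
|D| = √(23130344² + 4932300²) ≈ 2.365e+07, ∠D ≈ 167.96°
|L| = 4830 / 2.365e+07 ≈ 0.00020423

0.000204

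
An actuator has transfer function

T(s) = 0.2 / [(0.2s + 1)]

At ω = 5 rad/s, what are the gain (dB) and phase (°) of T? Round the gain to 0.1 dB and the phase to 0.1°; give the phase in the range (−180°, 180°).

At ω = 5 rad/s:
pole (1 + j5·0.2) = 1 + j1 → |·| ≈ 1.4142, ∠ ≈ 45.00°
|T| = 0.2 · 1 / (1.4142) ≈ 0.14142
Gain = 20 log₁₀(0.14142) ≈ -16.99 dB
∠T = (0°) − (45.00°) = -45.00°

-17.0 dB, -45.0°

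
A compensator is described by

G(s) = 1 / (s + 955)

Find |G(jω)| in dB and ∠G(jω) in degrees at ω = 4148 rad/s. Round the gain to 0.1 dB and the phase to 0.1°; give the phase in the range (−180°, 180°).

-72.6 dB, -77.0°

Substitute s = j4148:
Numerator: 1 = 1 + j0
Denominator: (j4148) + 955 = 955 + j4148
|N| = √(1² + 0²) ≈ 1, ∠N ≈ 0.00°
|D| = √(955² + 4148²) ≈ 4256.5, ∠D ≈ 77.03°
|G| = 1 / 4256.5 ≈ 0.00023493
Gain = 20 log₁₀(0.00023493) ≈ -72.58 dB
∠G = 0.00° − 77.03° = -77.03°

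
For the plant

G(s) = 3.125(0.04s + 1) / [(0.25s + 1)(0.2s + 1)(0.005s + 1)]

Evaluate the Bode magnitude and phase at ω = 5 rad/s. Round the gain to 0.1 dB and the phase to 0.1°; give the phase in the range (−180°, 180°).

3.0 dB, -86.5°

At ω = 5 rad/s:
zero (1 + j5·0.04) = 1 + j0.2 → |·| ≈ 1.0198, ∠ ≈ 11.31°
pole (1 + j5·0.25) = 1 + j1.25 → |·| ≈ 1.6008, ∠ ≈ 51.34°
pole (1 + j5·0.2) = 1 + j1 → |·| ≈ 1.4142, ∠ ≈ 45.00°
pole (1 + j5·0.005) = 1 + j0.025 → |·| ≈ 1.0003, ∠ ≈ 1.43°
|G| = 3.125 · 1.0198 / (1.6008 · 1.4142 · 1.0003) ≈ 1.4073
Gain = 20 log₁₀(1.4073) ≈ 2.97 dB
∠G = (11.31°) − (51.34° + 45.00° + 1.43°) = -86.46°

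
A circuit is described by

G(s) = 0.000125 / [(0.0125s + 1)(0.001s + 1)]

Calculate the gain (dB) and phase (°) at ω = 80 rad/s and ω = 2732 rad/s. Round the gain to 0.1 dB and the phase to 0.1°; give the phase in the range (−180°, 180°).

At ω = 80 rad/s:
pole (1 + j80·0.0125) = 1 + j1 → |·| ≈ 1.4142, ∠ ≈ 45.00°
pole (1 + j80·0.001) = 1 + j0.08 → |·| ≈ 1.0032, ∠ ≈ 4.57°
|G| = 0.000125 · 1 / (1.4142 · 1.0032) ≈ 8.8107e-05
Gain = 20 log₁₀(8.8107e-05) ≈ -81.10 dB
∠G = (0°) − (45.00° + 4.57°) = -49.57°

At ω = 2732 rad/s:
pole (1 + j2732·0.0125) = 1 + j34.15 → |·| ≈ 34.165, ∠ ≈ 88.32°
pole (1 + j2732·0.001) = 1 + j2.732 → |·| ≈ 2.9093, ∠ ≈ 69.90°
|G| = 0.000125 · 1 / (34.165 · 2.9093) ≈ 1.2576e-06
Gain = 20 log₁₀(1.2576e-06) ≈ -118.01 dB
∠G = (0°) − (88.32° + 69.90°) = -158.22°

ω = 80: -81.1 dB, -49.6°; ω = 2732: -118.0 dB, -158.2°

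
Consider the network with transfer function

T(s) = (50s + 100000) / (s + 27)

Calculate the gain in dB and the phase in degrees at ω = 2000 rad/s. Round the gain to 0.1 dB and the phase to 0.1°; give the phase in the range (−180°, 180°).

Substitute s = j2000:
Numerator: 50(j2000) + 100000 = 100000 + j100000
Denominator: (j2000) + 27 = 27 + j2000
|N| = √(100000² + 100000²) ≈ 1.4142e+05, ∠N ≈ 45.00°
|D| = √(27² + 2000²) ≈ 2000.2, ∠D ≈ 89.23°
|T| = 1.4142e+05 / 2000.2 ≈ 70.703
Gain = 20 log₁₀(70.703) ≈ 36.99 dB
∠T = 45.00° − 89.23° = -44.23°

37.0 dB, -44.2°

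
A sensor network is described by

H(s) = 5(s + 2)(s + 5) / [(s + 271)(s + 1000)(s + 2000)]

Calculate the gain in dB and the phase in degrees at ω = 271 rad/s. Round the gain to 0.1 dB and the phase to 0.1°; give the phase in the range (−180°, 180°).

-66.8 dB, 110.6°

At s = jω = j271:
zero (s+2): 2 + j271 → |·| = √(2²+271²) = √73445 ≈ 271.01, ∠ = arctan(271/2) ≈ 89.58°
zero (s+5): 5 + j271 → |·| = √(5²+271²) = √73466 ≈ 271.05, ∠ = arctan(271/5) ≈ 88.94°
pole (s+271): 271 + j271 → |·| = √(271²+271²) = √146882 ≈ 383.25, ∠ = arctan(271/271) ≈ 45.00°
pole (s+1000): 1000 + j271 → |·| = √(1000²+271²) = √1073441 ≈ 1036.1, ∠ = arctan(271/1000) ≈ 15.16°
pole (s+2000): 2000 + j271 → |·| = √(2000²+271²) = √4073441 ≈ 2018.3, ∠ = arctan(271/2000) ≈ 7.72°
|H| = 5 · 73457 / 8.0144e+08 ≈ 0.00045828
Gain = 20 log₁₀(0.00045828) ≈ -66.78 dB
∠H = 178.52° − 67.88° = 110.64°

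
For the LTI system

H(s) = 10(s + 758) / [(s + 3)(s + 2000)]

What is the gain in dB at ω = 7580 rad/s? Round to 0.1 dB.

At s = jω = j7580:
zero (s+758): 758 + j7580 → |·| = √(758²+7580²) = √58030964 ≈ 7617.8, ∠ = arctan(7580/758) ≈ 84.29°
pole (s+3): 3 + j7580 → |·| = √(3²+7580²) = √57456409 ≈ 7580, ∠ = arctan(7580/3) ≈ 89.98°
pole (s+2000): 2000 + j7580 → |·| = √(2000²+7580²) = √61456400 ≈ 7839.4, ∠ = arctan(7580/2000) ≈ 75.22°
|H| = 10 · 7617.8 / 5.9423e+07 ≈ 0.001282
Gain = 20 log₁₀(0.001282) ≈ -57.84 dB

-57.8 dB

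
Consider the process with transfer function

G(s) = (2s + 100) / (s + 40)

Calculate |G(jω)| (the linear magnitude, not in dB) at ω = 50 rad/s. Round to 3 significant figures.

Substitute s = j50:
Numerator: 2(j50) + 100 = 100 + j100
Denominator: (j50) + 40 = 40 + j50
|N| = √(100² + 100²) ≈ 141.42, ∠N ≈ 45.00°
|D| = √(40² + 50²) ≈ 64.031, ∠D ≈ 51.34°
|G| = 141.42 / 64.031 ≈ 2.2086

2.21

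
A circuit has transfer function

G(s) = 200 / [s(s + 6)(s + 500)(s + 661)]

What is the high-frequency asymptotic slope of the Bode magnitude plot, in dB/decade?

Each pole contributes −20 dB/decade at high frequency; each zero contributes +20 dB/decade.
Net: 0 zero(s) − 4 pole(s) → -80 dB/decade.

-80 dB/decade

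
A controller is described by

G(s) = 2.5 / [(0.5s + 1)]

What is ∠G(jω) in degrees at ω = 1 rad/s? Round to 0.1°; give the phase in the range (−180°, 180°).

At ω = 1 rad/s:
pole (1 + j1·0.5) = 1 + j0.5 → |·| ≈ 1.118, ∠ ≈ 26.57°
∠G = (0°) − (26.57°) = -26.57°

-26.6°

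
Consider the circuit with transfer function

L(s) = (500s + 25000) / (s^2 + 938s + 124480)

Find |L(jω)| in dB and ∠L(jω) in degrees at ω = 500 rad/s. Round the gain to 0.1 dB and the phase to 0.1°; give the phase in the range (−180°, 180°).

Substitute s = j500:
Numerator: 500(j500) + 25000 = 25000 + j250000
Denominator: (j500)^2 + 938(j500) + 124480 = -125520 + j469000
|N| = √(25000² + 250000²) ≈ 2.5125e+05, ∠N ≈ 84.29°
|D| = √(125520² + 469000²) ≈ 4.8551e+05, ∠D ≈ 104.98°
|L| = 2.5125e+05 / 4.8551e+05 ≈ 0.5175
Gain = 20 log₁₀(0.5175) ≈ -5.72 dB
∠L = 84.29° − 104.98° = -20.69°

-5.7 dB, -20.7°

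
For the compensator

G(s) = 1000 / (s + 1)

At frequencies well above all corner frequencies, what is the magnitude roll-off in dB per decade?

-20 dB/decade

Each pole contributes −20 dB/decade at high frequency; each zero contributes +20 dB/decade.
Net: 0 zero(s) − 1 pole(s) → -20 dB/decade.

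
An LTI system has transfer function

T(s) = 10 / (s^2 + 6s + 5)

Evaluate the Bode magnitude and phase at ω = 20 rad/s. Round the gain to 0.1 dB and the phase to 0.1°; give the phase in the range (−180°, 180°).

Substitute s = j20:
Numerator: 10 = 10 + j0
Denominator: (j20)^2 + 6(j20) + 5 = -395 + j120
|N| = √(10² + 0²) ≈ 10, ∠N ≈ 0.00°
|D| = √(395² + 120²) ≈ 412.83, ∠D ≈ 163.10°
|T| = 10 / 412.83 ≈ 0.024223
Gain = 20 log₁₀(0.024223) ≈ -32.32 dB
∠T = 0.00° − 163.10° = -163.10°

-32.3 dB, -163.1°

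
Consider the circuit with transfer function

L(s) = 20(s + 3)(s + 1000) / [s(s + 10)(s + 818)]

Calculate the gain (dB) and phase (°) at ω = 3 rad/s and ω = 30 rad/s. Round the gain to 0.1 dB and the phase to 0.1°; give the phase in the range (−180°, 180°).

At s = jω = j3:
zero (s+3): 3 + j3 → |·| = √(3²+3²) = √18 ≈ 4.2426, ∠ = arctan(3/3) ≈ 45.00°
zero (s+1000): 1000 + j3 → |·| = √(1000²+3²) = √1000009 ≈ 1000, ∠ = arctan(3/1000) ≈ 0.17°
pole (s+10): 10 + j3 → |·| = √(10²+3²) = √109 ≈ 10.44, ∠ = arctan(3/10) ≈ 16.70°
pole (s+818): 818 + j3 → |·| = √(818²+3²) = √669133 ≈ 818.01, ∠ = arctan(3/818) ≈ 0.21°
pole at origin: |s| = 3, ∠ = 90.00° (in denominator)
|L| = 20 · 4242.6 / 25620 ≈ 3.3119
Gain = 20 log₁₀(3.3119) ≈ 10.40 dB
∠L = 45.17° − 106.91° = -61.74°

At s = jω = j30:
zero (s+3): 3 + j30 → |·| = √(3²+30²) = √909 ≈ 30.15, ∠ = arctan(30/3) ≈ 84.29°
zero (s+1000): 1000 + j30 → |·| = √(1000²+30²) = √1000900 ≈ 1000.4, ∠ = arctan(30/1000) ≈ 1.72°
pole (s+10): 10 + j30 → |·| = √(10²+30²) = √1000 ≈ 31.623, ∠ = arctan(30/10) ≈ 71.57°
pole (s+818): 818 + j30 → |·| = √(818²+30²) = √670024 ≈ 818.55, ∠ = arctan(30/818) ≈ 2.10°
pole at origin: |s| = 30, ∠ = 90.00° (in denominator)
|L| = 20 · 30162 / 7.7655e+05 ≈ 0.77682
Gain = 20 log₁₀(0.77682) ≈ -2.19 dB
∠L = 86.01° − 163.67° = -77.66°

ω = 3: 10.4 dB, -61.7°; ω = 30: -2.2 dB, -77.7°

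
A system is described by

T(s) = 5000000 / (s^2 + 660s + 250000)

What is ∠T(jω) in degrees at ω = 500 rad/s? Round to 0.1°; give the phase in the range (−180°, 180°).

At s = jω = j500:
quadratic: (j500)² + 660·j500 + 250000 = 0 + j330000 → |·| ≈ 3.3e+05, ∠ ≈ 90.00°
∠T = 0.00° − 90.00° = -90.00°

-90.0°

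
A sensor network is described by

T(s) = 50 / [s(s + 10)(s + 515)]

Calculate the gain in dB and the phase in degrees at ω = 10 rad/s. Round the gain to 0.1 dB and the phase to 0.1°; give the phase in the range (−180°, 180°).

-63.3 dB, -136.1°

At s = jω = j10:
pole (s+10): 10 + j10 → |·| = √(10²+10²) = √200 ≈ 14.142, ∠ = arctan(10/10) ≈ 45.00°
pole (s+515): 515 + j10 → |·| = √(515²+10²) = √265325 ≈ 515.1, ∠ = arctan(10/515) ≈ 1.11°
pole at origin: |s| = 10, ∠ = 90.00° (in denominator)
|T| = 50 / 72845 ≈ 0.00068639
Gain = 20 log₁₀(0.00068639) ≈ -63.27 dB
∠T = 0.00° − 136.11° = -136.11°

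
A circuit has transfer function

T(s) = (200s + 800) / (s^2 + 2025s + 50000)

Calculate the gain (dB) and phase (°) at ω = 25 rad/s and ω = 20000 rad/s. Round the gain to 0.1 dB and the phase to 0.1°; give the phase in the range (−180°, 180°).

ω = 25: -22.9 dB, 35.2°; ω = 20000: -40.0 dB, -84.2°

Substitute s = j25:
Numerator: 200(j25) + 800 = 800 + j5000
Denominator: (j25)^2 + 2025(j25) + 50000 = 49375 + j50625
|N| = √(800² + 5000²) ≈ 5063.6, ∠N ≈ 80.91°
|D| = √(49375² + 50625²) ≈ 70716, ∠D ≈ 45.72°
|T| = 5063.6 / 70716 ≈ 0.071605
Gain = 20 log₁₀(0.071605) ≈ -22.90 dB
∠T = 80.91° − 45.72° = 35.19°

Substitute s = j20000:
Numerator: 200(j20000) + 800 = 800 + j4000000
Denominator: (j20000)^2 + 2025(j20000) + 50000 = -399950000 + j40500000
|N| = √(800² + 4000000²) ≈ 4e+06, ∠N ≈ 89.99°
|D| = √(399950000² + 40500000²) ≈ 4.02e+08, ∠D ≈ 174.22°
|T| = 4e+06 / 4.02e+08 ≈ 0.0099502
Gain = 20 log₁₀(0.0099502) ≈ -40.04 dB
∠T = 89.99° − 174.22° = -84.23°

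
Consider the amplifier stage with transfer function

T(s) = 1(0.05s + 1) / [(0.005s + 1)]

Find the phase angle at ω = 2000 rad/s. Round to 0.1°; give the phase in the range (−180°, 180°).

5.1°

At ω = 2000 rad/s:
zero (1 + j2000·0.05) = 1 + j100 → |·| ≈ 100, ∠ ≈ 89.43°
pole (1 + j2000·0.005) = 1 + j10 → |·| ≈ 10.05, ∠ ≈ 84.29°
∠T = (89.43°) − (84.29°) = 5.14°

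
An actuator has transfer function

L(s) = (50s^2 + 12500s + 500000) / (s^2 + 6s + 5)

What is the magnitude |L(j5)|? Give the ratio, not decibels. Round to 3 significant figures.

1.39e+04

Substitute s = j5:
Numerator: 50(j5)^2 + 12500(j5) + 500000 = 498750 + j62500
Denominator: (j5)^2 + 6(j5) + 5 = -20 + j30
|N| = √(498750² + 62500²) ≈ 5.0265e+05, ∠N ≈ 7.14°
|D| = √(20² + 30²) ≈ 36.056, ∠D ≈ 123.69°
|L| = 5.0265e+05 / 36.056 ≈ 13941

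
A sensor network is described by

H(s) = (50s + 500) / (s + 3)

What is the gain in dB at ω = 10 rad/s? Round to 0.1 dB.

Substitute s = j10:
Numerator: 50(j10) + 500 = 500 + j500
Denominator: (j10) + 3 = 3 + j10
|N| = √(500² + 500²) ≈ 707.11, ∠N ≈ 45.00°
|D| = √(3² + 10²) ≈ 10.44, ∠D ≈ 73.30°
|H| = 707.11 / 10.44 ≈ 67.731
Gain = 20 log₁₀(67.731) ≈ 36.62 dB

36.6 dB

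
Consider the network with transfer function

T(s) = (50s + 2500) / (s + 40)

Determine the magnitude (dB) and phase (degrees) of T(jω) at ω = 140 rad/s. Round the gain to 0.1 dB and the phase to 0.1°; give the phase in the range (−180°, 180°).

34.2 dB, -3.7°

Substitute s = j140:
Numerator: 50(j140) + 2500 = 2500 + j7000
Denominator: (j140) + 40 = 40 + j140
|N| = √(2500² + 7000²) ≈ 7433, ∠N ≈ 70.35°
|D| = √(40² + 140²) ≈ 145.6, ∠D ≈ 74.05°
|T| = 7433 / 145.6 ≈ 51.051
Gain = 20 log₁₀(51.051) ≈ 34.16 dB
∠T = 70.35° − 74.05° = -3.70°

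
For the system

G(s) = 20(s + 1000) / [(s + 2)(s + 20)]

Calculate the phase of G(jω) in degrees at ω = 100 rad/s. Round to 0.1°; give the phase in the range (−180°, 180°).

At s = jω = j100:
zero (s+1000): 1000 + j100 → |·| = √(1000²+100²) = √1010000 ≈ 1005, ∠ = arctan(100/1000) ≈ 5.71°
pole (s+2): 2 + j100 → |·| = √(2²+100²) = √10004 ≈ 100.02, ∠ = arctan(100/2) ≈ 88.85°
pole (s+20): 20 + j100 → |·| = √(20²+100²) = √10400 ≈ 101.98, ∠ = arctan(100/20) ≈ 78.69°
∠G = 5.71° − 167.54° = -161.83°

-161.8°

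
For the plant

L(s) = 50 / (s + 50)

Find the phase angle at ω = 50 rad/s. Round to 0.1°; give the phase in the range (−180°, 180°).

Substitute s = j50:
Numerator: 50 = 50 + j0
Denominator: (j50) + 50 = 50 + j50
|N| = √(50² + 0²) ≈ 50, ∠N ≈ 0.00°
|D| = √(50² + 50²) ≈ 70.711, ∠D ≈ 45.00°
∠L = 0.00° − 45.00° = -45.00°

-45.0°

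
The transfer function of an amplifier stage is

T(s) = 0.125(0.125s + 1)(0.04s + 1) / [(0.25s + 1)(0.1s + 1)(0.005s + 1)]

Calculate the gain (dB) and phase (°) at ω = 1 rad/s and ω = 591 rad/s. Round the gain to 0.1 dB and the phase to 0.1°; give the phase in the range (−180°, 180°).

At ω = 1 rad/s:
zero (1 + j1·0.125) = 1 + j0.125 → |·| ≈ 1.0078, ∠ ≈ 7.13°
zero (1 + j1·0.04) = 1 + j0.04 → |·| ≈ 1.0008, ∠ ≈ 2.29°
pole (1 + j1·0.25) = 1 + j0.25 → |·| ≈ 1.0308, ∠ ≈ 14.04°
pole (1 + j1·0.1) = 1 + j0.1 → |·| ≈ 1.005, ∠ ≈ 5.71°
pole (1 + j1·0.005) = 1 + j0.005 → |·| ≈ 1, ∠ ≈ 0.29°
|T| = 0.125 · 1.0078 · 1.0008 / (1.0308 · 1.005 · 1) ≈ 0.1217
Gain = 20 log₁₀(0.1217) ≈ -18.29 dB
∠T = (7.13° + 2.29°) − (14.04° + 5.71° + 0.29°) = -10.62°

At ω = 591 rad/s:
zero (1 + j591·0.125) = 1 + j73.875 → |·| ≈ 73.882, ∠ ≈ 89.22°
zero (1 + j591·0.04) = 1 + j23.64 → |·| ≈ 23.661, ∠ ≈ 87.58°
pole (1 + j591·0.25) = 1 + j147.75 → |·| ≈ 147.75, ∠ ≈ 89.61°
pole (1 + j591·0.1) = 1 + j59.1 → |·| ≈ 59.108, ∠ ≈ 89.03°
pole (1 + j591·0.005) = 1 + j2.955 → |·| ≈ 3.1196, ∠ ≈ 71.30°
|T| = 0.125 · 73.882 · 23.661 / (147.75 · 59.108 · 3.1196) ≈ 0.0080206
Gain = 20 log₁₀(0.0080206) ≈ -41.92 dB
∠T = (89.22° + 87.58°) − (89.61° + 89.03° + 71.30°) = -73.14°

ω = 1: -18.3 dB, -10.6°; ω = 591: -41.9 dB, -73.1°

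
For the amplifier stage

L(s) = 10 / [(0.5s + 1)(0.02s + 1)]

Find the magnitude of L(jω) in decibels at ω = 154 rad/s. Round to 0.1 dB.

At ω = 154 rad/s:
pole (1 + j154·0.5) = 1 + j77 → |·| ≈ 77.006, ∠ ≈ 89.26°
pole (1 + j154·0.02) = 1 + j3.08 → |·| ≈ 3.2383, ∠ ≈ 72.01°
|L| = 10 · 1 / (77.006 · 3.2383) ≈ 0.040101
Gain = 20 log₁₀(0.040101) ≈ -27.94 dB

-27.9 dB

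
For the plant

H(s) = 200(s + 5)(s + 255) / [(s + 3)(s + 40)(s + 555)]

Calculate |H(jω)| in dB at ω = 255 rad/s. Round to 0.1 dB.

At s = jω = j255:
zero (s+5): 5 + j255 → |·| = √(5²+255²) = √65050 ≈ 255.05, ∠ = arctan(255/5) ≈ 88.88°
zero (s+255): 255 + j255 → |·| = √(255²+255²) = √130050 ≈ 360.62, ∠ = arctan(255/255) ≈ 45.00°
pole (s+3): 3 + j255 → |·| = √(3²+255²) = √65034 ≈ 255.02, ∠ = arctan(255/3) ≈ 89.33°
pole (s+40): 40 + j255 → |·| = √(40²+255²) = √66625 ≈ 258.12, ∠ = arctan(255/40) ≈ 81.09°
pole (s+555): 555 + j255 → |·| = √(555²+255²) = √373050 ≈ 610.78, ∠ = arctan(255/555) ≈ 24.68°
|H| = 200 · 91976 / 4.0205e+07 ≈ 0.45754
Gain = 20 log₁₀(0.45754) ≈ -6.79 dB

-6.8 dB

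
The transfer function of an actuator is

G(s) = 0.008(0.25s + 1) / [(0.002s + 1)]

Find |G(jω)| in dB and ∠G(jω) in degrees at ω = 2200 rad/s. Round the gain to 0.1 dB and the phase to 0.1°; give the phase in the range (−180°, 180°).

-0.2 dB, 12.7°

At ω = 2200 rad/s:
zero (1 + j2200·0.25) = 1 + j550 → |·| ≈ 550, ∠ ≈ 89.90°
pole (1 + j2200·0.002) = 1 + j4.4 → |·| ≈ 4.5122, ∠ ≈ 77.20°
|G| = 0.008 · 550 / (4.5122) ≈ 0.97513
Gain = 20 log₁₀(0.97513) ≈ -0.22 dB
∠G = (89.90°) − (77.20°) = 12.70°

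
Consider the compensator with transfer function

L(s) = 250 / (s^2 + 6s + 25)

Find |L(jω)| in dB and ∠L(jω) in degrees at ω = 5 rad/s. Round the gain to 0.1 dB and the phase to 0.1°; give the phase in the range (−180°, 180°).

At s = jω = j5:
quadratic: (j5)² + 6·j5 + 25 = 0 + j30 → |·| ≈ 30, ∠ ≈ 90.00°
|L| = 250 / 30 ≈ 8.3333
Gain = 20 log₁₀(8.3333) ≈ 18.42 dB
∠L = 0.00° − 90.00° = -90.00°

18.4 dB, -90.0°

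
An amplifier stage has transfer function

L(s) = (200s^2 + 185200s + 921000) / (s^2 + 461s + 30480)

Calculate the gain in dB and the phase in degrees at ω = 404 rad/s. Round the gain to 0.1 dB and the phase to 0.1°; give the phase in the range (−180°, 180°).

Substitute s = j404:
Numerator: 200(j404)^2 + 185200(j404) + 921000 = -31722200 + j74820800
Denominator: (j404)^2 + 461(j404) + 30480 = -132736 + j186244
|N| = √(31722200² + 74820800²) ≈ 8.1268e+07, ∠N ≈ 112.98°
|D| = √(132736² + 186244²) ≈ 2.287e+05, ∠D ≈ 125.48°
|L| = 8.1268e+07 / 2.287e+05 ≈ 355.35
Gain = 20 log₁₀(355.35) ≈ 51.01 dB
∠L = 112.98° − 125.48° = -12.50°

51.0 dB, -12.5°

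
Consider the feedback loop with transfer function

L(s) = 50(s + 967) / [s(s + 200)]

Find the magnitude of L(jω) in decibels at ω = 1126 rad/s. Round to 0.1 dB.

At s = jω = j1126:
zero (s+967): 967 + j1126 → |·| = √(967²+1126²) = √2202965 ≈ 1484.2, ∠ = arctan(1126/967) ≈ 49.34°
pole (s+200): 200 + j1126 → |·| = √(200²+1126²) = √1307876 ≈ 1143.6, ∠ = arctan(1126/200) ≈ 79.93°
pole at origin: |s| = 1126, ∠ = 90.00° (in denominator)
|L| = 50 · 1484.2 / 1.2877e+06 ≈ 0.05763
Gain = 20 log₁₀(0.05763) ≈ -24.79 dB

-24.8 dB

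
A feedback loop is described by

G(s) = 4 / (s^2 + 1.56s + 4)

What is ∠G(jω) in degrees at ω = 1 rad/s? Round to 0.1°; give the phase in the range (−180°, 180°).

At s = jω = j1:
quadratic: (j1)² + 1.56·j1 + 4 = 3 + j1.56 → |·| ≈ 3.3814, ∠ ≈ 27.47°
∠G = 0.00° − 27.47° = -27.47°

-27.5°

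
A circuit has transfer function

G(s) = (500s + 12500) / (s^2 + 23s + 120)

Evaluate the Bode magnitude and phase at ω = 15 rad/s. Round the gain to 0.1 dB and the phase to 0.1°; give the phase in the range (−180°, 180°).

32.1 dB, -76.0°

Substitute s = j15:
Numerator: 500(j15) + 12500 = 12500 + j7500
Denominator: (j15)^2 + 23(j15) + 120 = -105 + j345
|N| = √(12500² + 7500²) ≈ 14577, ∠N ≈ 30.96°
|D| = √(105² + 345²) ≈ 360.62, ∠D ≈ 106.93°
|G| = 14577 / 360.62 ≈ 40.422
Gain = 20 log₁₀(40.422) ≈ 32.13 dB
∠G = 30.96° − 106.93° = -75.97°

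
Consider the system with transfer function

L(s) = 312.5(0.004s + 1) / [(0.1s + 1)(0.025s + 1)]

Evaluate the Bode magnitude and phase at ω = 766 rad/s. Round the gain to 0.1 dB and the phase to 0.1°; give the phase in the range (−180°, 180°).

At ω = 766 rad/s:
zero (1 + j766·0.004) = 1 + j3.064 → |·| ≈ 3.2231, ∠ ≈ 71.92°
pole (1 + j766·0.1) = 1 + j76.6 → |·| ≈ 76.607, ∠ ≈ 89.25°
pole (1 + j766·0.025) = 1 + j19.15 → |·| ≈ 19.176, ∠ ≈ 87.01°
|L| = 312.5 · 3.2231 / (76.607 · 19.176) ≈ 0.68564
Gain = 20 log₁₀(0.68564) ≈ -3.28 dB
∠L = (71.92°) − (89.25° + 87.01°) = -104.34°

-3.3 dB, -104.3°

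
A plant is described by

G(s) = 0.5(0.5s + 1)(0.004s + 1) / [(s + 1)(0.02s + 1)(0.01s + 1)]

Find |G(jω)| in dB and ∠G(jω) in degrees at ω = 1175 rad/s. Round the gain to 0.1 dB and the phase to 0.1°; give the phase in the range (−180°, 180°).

-47.3 dB, -94.8°

At ω = 1175 rad/s:
zero (1 + j1175·0.5) = 1 + j587.5 → |·| ≈ 587.5, ∠ ≈ 89.90°
zero (1 + j1175·0.004) = 1 + j4.7 → |·| ≈ 4.8052, ∠ ≈ 77.99°
pole (1 + j1175·1) = 1 + j1175 → |·| ≈ 1175, ∠ ≈ 89.95°
pole (1 + j1175·0.02) = 1 + j23.5 → |·| ≈ 23.521, ∠ ≈ 87.56°
pole (1 + j1175·0.01) = 1 + j11.75 → |·| ≈ 11.792, ∠ ≈ 85.14°
|G| = 0.5 · 587.5 · 4.8052 / (1175 · 23.521 · 11.792) ≈ 0.0043312
Gain = 20 log₁₀(0.0043312) ≈ -47.27 dB
∠G = (89.90° + 77.99°) − (89.95° + 87.56° + 85.14°) = -94.76°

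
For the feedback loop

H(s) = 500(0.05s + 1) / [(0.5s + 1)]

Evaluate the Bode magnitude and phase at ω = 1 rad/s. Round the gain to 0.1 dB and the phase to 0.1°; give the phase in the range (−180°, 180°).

53.0 dB, -23.7°

At ω = 1 rad/s:
zero (1 + j1·0.05) = 1 + j0.05 → |·| ≈ 1.0012, ∠ ≈ 2.86°
pole (1 + j1·0.5) = 1 + j0.5 → |·| ≈ 1.118, ∠ ≈ 26.57°
|H| = 500 · 1.0012 / (1.118) ≈ 447.76
Gain = 20 log₁₀(447.76) ≈ 53.02 dB
∠H = (2.86°) − (26.57°) = -23.71°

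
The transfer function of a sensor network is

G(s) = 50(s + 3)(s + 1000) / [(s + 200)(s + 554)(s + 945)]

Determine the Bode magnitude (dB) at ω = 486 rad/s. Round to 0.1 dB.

-23.7 dB

At s = jω = j486:
zero (s+3): 3 + j486 → |·| = √(3²+486²) = √236205 ≈ 486.01, ∠ = arctan(486/3) ≈ 89.65°
zero (s+1000): 1000 + j486 → |·| = √(1000²+486²) = √1236196 ≈ 1111.8, ∠ = arctan(486/1000) ≈ 25.92°
pole (s+200): 200 + j486 → |·| = √(200²+486²) = √276196 ≈ 525.54, ∠ = arctan(486/200) ≈ 67.63°
pole (s+554): 554 + j486 → |·| = √(554²+486²) = √543112 ≈ 736.96, ∠ = arctan(486/554) ≈ 41.26°
pole (s+945): 945 + j486 → |·| = √(945²+486²) = √1129221 ≈ 1062.6, ∠ = arctan(486/945) ≈ 27.22°
|G| = 50 · 5.4035e+05 / 4.1155e+08 ≈ 0.065648
Gain = 20 log₁₀(0.065648) ≈ -23.66 dB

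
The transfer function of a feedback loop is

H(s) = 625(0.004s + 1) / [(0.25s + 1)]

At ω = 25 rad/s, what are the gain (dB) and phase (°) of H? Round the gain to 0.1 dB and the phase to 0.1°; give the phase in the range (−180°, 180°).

39.9 dB, -75.2°

At ω = 25 rad/s:
zero (1 + j25·0.004) = 1 + j0.1 → |·| ≈ 1.005, ∠ ≈ 5.71°
pole (1 + j25·0.25) = 1 + j6.25 → |·| ≈ 6.3295, ∠ ≈ 80.91°
|H| = 625 · 1.005 / (6.3295) ≈ 99.238
Gain = 20 log₁₀(99.238) ≈ 39.93 dB
∠H = (5.71°) − (80.91°) = -75.20°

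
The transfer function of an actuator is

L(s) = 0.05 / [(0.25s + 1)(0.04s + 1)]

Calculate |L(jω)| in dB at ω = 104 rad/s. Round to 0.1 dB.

-67.0 dB

At ω = 104 rad/s:
pole (1 + j104·0.25) = 1 + j26 → |·| ≈ 26.019, ∠ ≈ 87.80°
pole (1 + j104·0.04) = 1 + j4.16 → |·| ≈ 4.2785, ∠ ≈ 76.48°
|L| = 0.05 · 1 / (26.019 · 4.2785) ≈ 0.00044915
Gain = 20 log₁₀(0.00044915) ≈ -66.95 dB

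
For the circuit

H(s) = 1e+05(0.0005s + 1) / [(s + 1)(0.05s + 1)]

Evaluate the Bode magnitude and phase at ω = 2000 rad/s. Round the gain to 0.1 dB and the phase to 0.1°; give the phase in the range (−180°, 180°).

-3.0 dB, -134.4°

At ω = 2000 rad/s:
zero (1 + j2000·0.0005) = 1 + j1 → |·| ≈ 1.4142, ∠ ≈ 45.00°
pole (1 + j2000·1) = 1 + j2000 → |·| ≈ 2000, ∠ ≈ 89.97°
pole (1 + j2000·0.05) = 1 + j100 → |·| ≈ 100, ∠ ≈ 89.43°
|H| = 1e+05 · 1.4142 / (2000 · 100) ≈ 0.7071
Gain = 20 log₁₀(0.7071) ≈ -3.01 dB
∠H = (45.00°) − (89.97° + 89.43°) = -134.40°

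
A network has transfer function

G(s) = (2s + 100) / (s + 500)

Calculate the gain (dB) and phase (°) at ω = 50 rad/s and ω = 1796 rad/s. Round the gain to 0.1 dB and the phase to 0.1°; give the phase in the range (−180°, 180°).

ω = 50: -11.0 dB, 39.3°; ω = 1796: 5.7 dB, 14.0°

Substitute s = j50:
Numerator: 2(j50) + 100 = 100 + j100
Denominator: (j50) + 500 = 500 + j50
|N| = √(100² + 100²) ≈ 141.42, ∠N ≈ 45.00°
|D| = √(500² + 50²) ≈ 502.49, ∠D ≈ 5.71°
|G| = 141.42 / 502.49 ≈ 0.28144
Gain = 20 log₁₀(0.28144) ≈ -11.01 dB
∠G = 45.00° − 5.71° = 39.29°

Substitute s = j1796:
Numerator: 2(j1796) + 100 = 100 + j3592
Denominator: (j1796) + 500 = 500 + j1796
|N| = √(100² + 3592²) ≈ 3593.4, ∠N ≈ 88.41°
|D| = √(500² + 1796²) ≈ 1864.3, ∠D ≈ 74.44°
|G| = 3593.4 / 1864.3 ≈ 1.9275
Gain = 20 log₁₀(1.9275) ≈ 5.70 dB
∠G = 88.41° − 74.44° = 13.97°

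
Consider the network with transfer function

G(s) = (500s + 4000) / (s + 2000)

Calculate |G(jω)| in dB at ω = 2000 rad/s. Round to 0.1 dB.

51.0 dB

Substitute s = j2000:
Numerator: 500(j2000) + 4000 = 4000 + j1000000
Denominator: (j2000) + 2000 = 2000 + j2000
|N| = √(4000² + 1000000²) ≈ 1e+06, ∠N ≈ 89.77°
|D| = √(2000² + 2000²) ≈ 2828.4, ∠D ≈ 45.00°
|G| = 1e+06 / 2828.4 ≈ 353.56
Gain = 20 log₁₀(353.56) ≈ 50.97 dB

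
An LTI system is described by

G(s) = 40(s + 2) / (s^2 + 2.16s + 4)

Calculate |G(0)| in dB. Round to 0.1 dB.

26.0 dB

G(0) = 40·2 / 4 = 20
20 log₁₀(20) ≈ 26.02 dB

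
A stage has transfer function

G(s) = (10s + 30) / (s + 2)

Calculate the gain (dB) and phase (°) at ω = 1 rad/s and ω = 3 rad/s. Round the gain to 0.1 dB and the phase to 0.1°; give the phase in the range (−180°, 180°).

Substitute s = j1:
Numerator: 10(j1) + 30 = 30 + j10
Denominator: (j1) + 2 = 2 + j1
|N| = √(30² + 10²) ≈ 31.623, ∠N ≈ 18.43°
|D| = √(2² + 1²) ≈ 2.2361, ∠D ≈ 26.57°
|G| = 31.623 / 2.2361 ≈ 14.142
Gain = 20 log₁₀(14.142) ≈ 23.01 dB
∠G = 18.43° − 26.57° = -8.14°

Substitute s = j3:
Numerator: 10(j3) + 30 = 30 + j30
Denominator: (j3) + 2 = 2 + j3
|N| = √(30² + 30²) ≈ 42.426, ∠N ≈ 45.00°
|D| = √(2² + 3²) ≈ 3.6056, ∠D ≈ 56.31°
|G| = 42.426 / 3.6056 ≈ 11.767
Gain = 20 log₁₀(11.767) ≈ 21.41 dB
∠G = 45.00° − 56.31° = -11.31°

ω = 1: 23.0 dB, -8.1°; ω = 3: 21.4 dB, -11.3°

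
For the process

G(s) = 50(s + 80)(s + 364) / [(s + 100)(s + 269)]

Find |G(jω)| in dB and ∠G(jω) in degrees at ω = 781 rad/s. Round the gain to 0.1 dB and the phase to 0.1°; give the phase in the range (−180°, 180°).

34.3 dB, -4.5°

At s = jω = j781:
zero (s+80): 80 + j781 → |·| = √(80²+781²) = √616361 ≈ 785.09, ∠ = arctan(781/80) ≈ 84.15°
zero (s+364): 364 + j781 → |·| = √(364²+781²) = √742457 ≈ 861.66, ∠ = arctan(781/364) ≈ 65.01°
pole (s+100): 100 + j781 → |·| = √(100²+781²) = √619961 ≈ 787.38, ∠ = arctan(781/100) ≈ 82.70°
pole (s+269): 269 + j781 → |·| = √(269²+781²) = √682322 ≈ 826.03, ∠ = arctan(781/269) ≈ 70.99°
|G| = 50 · 6.7648e+05 / 6.504e+05 ≈ 52.005
Gain = 20 log₁₀(52.005) ≈ 34.32 dB
∠G = 149.16° − 153.69° = -4.53°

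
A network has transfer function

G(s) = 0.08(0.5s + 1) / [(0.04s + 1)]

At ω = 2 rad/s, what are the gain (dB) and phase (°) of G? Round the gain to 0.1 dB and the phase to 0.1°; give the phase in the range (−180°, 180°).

-19.0 dB, 40.4°

At ω = 2 rad/s:
zero (1 + j2·0.5) = 1 + j1 → |·| ≈ 1.4142, ∠ ≈ 45.00°
pole (1 + j2·0.04) = 1 + j0.08 → |·| ≈ 1.0032, ∠ ≈ 4.57°
|G| = 0.08 · 1.4142 / (1.0032) ≈ 0.11278
Gain = 20 log₁₀(0.11278) ≈ -18.96 dB
∠G = (45.00°) − (4.57°) = 40.43°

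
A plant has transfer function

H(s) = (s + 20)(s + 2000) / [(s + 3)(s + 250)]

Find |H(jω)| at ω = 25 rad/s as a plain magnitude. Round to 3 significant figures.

At s = jω = j25:
zero (s+20): 20 + j25 → |·| = √(20²+25²) = √1025 ≈ 32.016, ∠ = arctan(25/20) ≈ 51.34°
zero (s+2000): 2000 + j25 → |·| = √(2000²+25²) = √4000625 ≈ 2000.2, ∠ = arctan(25/2000) ≈ 0.72°
pole (s+3): 3 + j25 → |·| = √(3²+25²) = √634 ≈ 25.179, ∠ = arctan(25/3) ≈ 83.16°
pole (s+250): 250 + j25 → |·| = √(250²+25²) = √63125 ≈ 251.25, ∠ = arctan(25/250) ≈ 5.71°
|H| = 1 · 64038 / 6326.2 ≈ 10.123

10.1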